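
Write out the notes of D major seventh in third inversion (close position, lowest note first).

Spelling D major seventh: D–F#–A–C#. In third inversion the seventh is bass, giving C#, D, F#, A from the bottom.

C#, D, F#, A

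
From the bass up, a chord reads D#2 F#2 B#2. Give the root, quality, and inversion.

Reducing to letter names: D#, F#, B#. These stack in thirds as B#–D#–F# — a B# diminished triad.
With the third (D#) in the bass, the chord is in first inversion (figured bass 6).

B# diminished, first inversion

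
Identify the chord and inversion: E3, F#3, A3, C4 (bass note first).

F# half-diminished seventh, third inversion

Reducing to letter names: E, F#, A, C. These stack in thirds as F#–A–C–E — an F# half-diminished seventh chord.
The lowest note is E, the seventh of the chord, so this is third inversion (figured bass 4/2).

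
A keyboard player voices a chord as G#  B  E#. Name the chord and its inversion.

Reducing to letter names: G#, B, E#. These stack in thirds as E#–G#–B — an E# diminished triad.
The lowest note is G#, the third of the chord, so this is first inversion (figured bass 6).

E# diminished, first inversion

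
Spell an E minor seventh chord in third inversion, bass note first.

D, E, G, B

Spelling E minor seventh: E–G–B–D. In third inversion the seventh is bass, giving D, E, G, B from the bottom.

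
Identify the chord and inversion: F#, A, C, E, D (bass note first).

D dominant ninth, first inversion

The distinct note names are F#, A, C, E, D. Stacked in thirds they read D–F#–A–C–E, which is a dominant ninth chord on D.
F# is the third of D dominant ninth; third in the bass means first inversion.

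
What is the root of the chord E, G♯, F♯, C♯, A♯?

E, G#, F#, C#, A# are the tones of an F# dominant ninth chord (F#–A#–C#–E–G#), making F# the root.

F#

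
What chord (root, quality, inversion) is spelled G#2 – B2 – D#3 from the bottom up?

The distinct note names are G#, B, D#. Stacked in thirds they read G#–B–D#, which is a minor triad on G#.
With the root (G#) in the bass, the chord is in root position (figured bass 5/3).

G# minor, root position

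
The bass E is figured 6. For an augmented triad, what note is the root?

C

The figures 6 mean the third of the chord is in the bass. If E is the third of an augmented triad, the root is C (chord tones C–E–G#).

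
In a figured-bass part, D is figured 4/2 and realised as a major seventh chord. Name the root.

Eb

The figures 4/2 mean the seventh of the chord is in the bass. If D is the seventh of a major seventh chord, the root is Eb (chord tones Eb–G–Bb–D).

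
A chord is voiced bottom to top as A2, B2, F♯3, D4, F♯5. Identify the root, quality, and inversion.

B minor seventh, third inversion

The pitch classes A, B, F#, D arrange in thirds as B–D–F#–A: a B minor seventh chord.
With the seventh (A) in the bass, the chord is in third inversion (figured bass 4/2).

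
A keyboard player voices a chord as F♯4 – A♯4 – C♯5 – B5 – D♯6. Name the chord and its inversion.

B major ninth, second inversion

The distinct note names are F#, A#, C#, B, D#. Stacked in thirds they read B–D#–F#–A#–C#, which is a major ninth chord on B.
The lowest note is F#, the fifth of the chord, so this is second inversion.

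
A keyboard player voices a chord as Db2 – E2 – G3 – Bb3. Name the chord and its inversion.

E diminished seventh, third inversion

The pitch classes Db, E, G, Bb arrange in thirds as E–G–Bb–Db: an E diminished seventh chord.
The lowest note is Db, the seventh of the chord, so this is third inversion (figured bass 4/2).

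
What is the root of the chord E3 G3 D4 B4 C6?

C

E, G, D, B, C are the tones of a C major ninth chord (C–E–G–B–D), making C the root.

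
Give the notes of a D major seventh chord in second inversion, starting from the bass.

A, C#, D, F#

The chord tones are D–F#–A–C#. With the fifth (A) lowest for second inversion: A, C#, D, F#.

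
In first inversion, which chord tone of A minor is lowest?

The third of A minor (A–C–E) is C; that is the bass in first inversion.

C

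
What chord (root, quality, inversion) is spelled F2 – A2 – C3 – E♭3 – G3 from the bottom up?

The pitch classes F, A, C, Eb, G arrange in thirds as F–A–C–Eb–G: an F dominant ninth chord.
The lowest note is F, the root of the chord, so this is root position.

F dominant ninth, root position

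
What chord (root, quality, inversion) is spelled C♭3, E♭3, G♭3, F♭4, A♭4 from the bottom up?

Fb major ninth, second inversion

The pitch classes Cb, Eb, Gb, Fb, Ab arrange in thirds as Fb–Ab–Cb–Eb–Gb: an Fb major ninth chord.
With the fifth (Cb) in the bass, the chord is in second inversion.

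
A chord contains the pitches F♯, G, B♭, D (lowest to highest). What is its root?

G

The distinct letter names are F#, G, Bb, D. Arranged as a stack of thirds they read G–Bb–D–F#, so G is the root (a G minor-major seventh chord).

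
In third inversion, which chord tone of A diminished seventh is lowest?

Gb

The seventh of A diminished seventh (A–C–Eb–Gb) is Gb; that is the bass in third inversion.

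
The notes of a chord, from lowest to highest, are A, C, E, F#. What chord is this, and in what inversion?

F# half-diminished seventh, first inversion

The pitch classes A, C, E, F# arrange in thirds as F#–A–C–E: an F# half-diminished seventh chord.
The lowest note is A, the third of the chord, so this is first inversion (figured bass 6/5).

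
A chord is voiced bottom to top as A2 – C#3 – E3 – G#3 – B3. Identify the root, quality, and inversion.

A major ninth, root position

Reducing to letter names: A, C#, E, G#, B. These stack in thirds as A–C#–E–G#–B — an A major ninth chord.
The lowest note is A, the root of the chord, so this is root position.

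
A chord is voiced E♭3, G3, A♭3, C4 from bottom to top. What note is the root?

Eb, G, Ab, C are the tones of an Ab major seventh chord (Ab–C–Eb–G), making Ab the root.

Ab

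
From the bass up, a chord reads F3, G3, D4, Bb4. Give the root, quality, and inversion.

G minor seventh, third inversion

Reducing to letter names: F, G, D, Bb. These stack in thirds as G–Bb–D–F — a G minor seventh chord.
With the seventh (F) in the bass, the chord is in third inversion (figured bass 4/2).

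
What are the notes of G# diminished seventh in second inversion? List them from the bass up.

The chord tones are G#–B–D–F. With the fifth (D) lowest for second inversion: D, F, G#, B.

D, F, G#, B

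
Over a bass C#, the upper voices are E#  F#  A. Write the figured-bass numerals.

4/3

The notes C#, E#, F#, A stack in thirds as F#–A–C#–E# — an F# minor-major seventh chord. The bass C# is the fifth, so this is second inversion: figured 4/3.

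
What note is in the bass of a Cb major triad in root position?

The root of Cb major (Cb–Eb–Gb) is Cb; that is the bass in root position.

Cb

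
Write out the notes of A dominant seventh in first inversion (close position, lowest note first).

C#, E, G, A

Spelling A dominant seventh: A–C#–E–G. In first inversion the third is bass, giving C#, E, G, A from the bottom.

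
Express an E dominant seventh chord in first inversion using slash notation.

E7/G#

First inversion of E dominant seventh has the third (G#) in the bass. As a slash chord: E7/G#.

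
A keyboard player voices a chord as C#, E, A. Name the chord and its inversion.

A major, first inversion

The distinct note names are C#, E, A. Stacked in thirds they read A–C#–E, which is a major triad on A.
The lowest note is C#, the third of the chord, so this is first inversion (figured bass 6).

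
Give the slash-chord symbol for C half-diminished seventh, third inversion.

Cø7/Bb

Third inversion of C half-diminished seventh has the seventh (Bb) in the bass. As a slash chord: Cø7/Bb.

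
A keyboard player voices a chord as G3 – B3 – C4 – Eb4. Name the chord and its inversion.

The distinct note names are G, B, C, Eb. Stacked in thirds they read C–Eb–G–B, which is a minor-major seventh chord on C.
The lowest note is G, the fifth of the chord, so this is second inversion (figured bass 4/3).

C minor-major seventh, second inversion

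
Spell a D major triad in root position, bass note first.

D, F#, A

Spelling D major: D–F#–A. In root position the root is bass, giving D, F#, A from the bottom.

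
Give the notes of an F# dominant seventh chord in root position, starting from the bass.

F#, A#, C#, E

Spelling F# dominant seventh: F#–A#–C#–E. In root position the root is bass, giving F#, A#, C#, E from the bottom.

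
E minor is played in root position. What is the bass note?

E

In root position the root is lowest. For E minor (E–G–B) that is E.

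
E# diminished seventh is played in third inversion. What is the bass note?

D

In third inversion the seventh is lowest. For E# diminished seventh (E#–G#–B–D) that is D.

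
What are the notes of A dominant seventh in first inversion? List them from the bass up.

Spelling A dominant seventh: A–C#–E–G. In first inversion the third is bass, giving C#, E, G, A from the bottom.

C#, E, G, A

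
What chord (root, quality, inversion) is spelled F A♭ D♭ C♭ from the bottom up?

Db dominant seventh, first inversion

The pitch classes F, Ab, Db, Cb arrange in thirds as Db–F–Ab–Cb: a Db dominant seventh chord.
F is the third of Db dominant seventh; third in the bass means first inversion (figured bass 6/5).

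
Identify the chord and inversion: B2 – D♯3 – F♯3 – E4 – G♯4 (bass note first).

E major ninth, second inversion

The pitch classes B, D#, F#, E, G# arrange in thirds as E–G#–B–D#–F#: an E major ninth chord.
With the fifth (B) in the bass, the chord is in second inversion.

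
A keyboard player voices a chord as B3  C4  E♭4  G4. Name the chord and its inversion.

The pitch classes B, C, Eb, G arrange in thirds as C–Eb–G–B: a C minor-major seventh chord.
With the seventh (B) in the bass, the chord is in third inversion (figured bass 4/2).

C minor-major seventh, third inversion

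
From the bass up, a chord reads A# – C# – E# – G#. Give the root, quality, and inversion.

A# minor seventh, root position

The pitch classes A#, C#, E#, G# arrange in thirds as A#–C#–E#–G#: an A# minor seventh chord.
With the root (A#) in the bass, the chord is in root position (figured bass 7).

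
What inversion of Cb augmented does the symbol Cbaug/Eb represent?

first inversion

Cbaug/Eb means Cb augmented with Eb in the bass. Eb is the third of Cb augmented (Cb–Eb–G), so this is first inversion.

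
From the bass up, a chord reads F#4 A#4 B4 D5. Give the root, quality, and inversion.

B minor-major seventh, second inversion

The pitch classes F#, A#, B, D arrange in thirds as B–D–F#–A#: a B minor-major seventh chord.
F# is the fifth of B minor-major seventh; fifth in the bass means second inversion (figured bass 4/3).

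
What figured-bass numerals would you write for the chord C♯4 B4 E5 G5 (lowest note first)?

The notes C#, B, E, G stack in thirds as C#–E–G–B — a C# half-diminished seventh chord. The bass C# is the root, so this is root position: figured 7.

7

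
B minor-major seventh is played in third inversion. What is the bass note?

A#

In third inversion the seventh is lowest. For B minor-major seventh (B–D–F#–A#) that is A#.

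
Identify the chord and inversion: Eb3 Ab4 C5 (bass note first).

Reducing to letter names: Eb, Ab, C. These stack in thirds as Ab–C–Eb — an Ab major triad.
The lowest note is Eb, the fifth of the chord, so this is second inversion (figured bass 6/4).

Ab major, second inversion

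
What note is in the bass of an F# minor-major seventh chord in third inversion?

E#

F# minor-major seventh is F#–A–C#–E#. Third inversion places the seventh in the bass: E#.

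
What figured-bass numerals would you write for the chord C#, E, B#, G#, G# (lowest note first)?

7

The notes C#, E, B#, G# stack in thirds as C#–E–G#–B# — a C# minor-major seventh chord. The bass C# is the root, so this is root position: figured 7.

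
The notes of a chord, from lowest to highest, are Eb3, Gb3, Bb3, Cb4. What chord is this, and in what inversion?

Reducing to letter names: Eb, Gb, Bb, Cb. These stack in thirds as Cb–Eb–Gb–Bb — a Cb major seventh chord.
With the third (Eb) in the bass, the chord is in first inversion (figured bass 6/5).

Cb major seventh, first inversion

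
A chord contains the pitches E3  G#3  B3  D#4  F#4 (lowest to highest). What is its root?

Reordering E, G#, B, D#, F# into stacked thirds gives E–G#–B–D#–F#; the bottom of that stack, E, is the root.

E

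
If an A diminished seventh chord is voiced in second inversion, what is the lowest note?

Eb

The fifth of A diminished seventh (A–C–Eb–Gb) is Eb; that is the bass in second inversion.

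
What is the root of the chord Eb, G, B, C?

C

Eb, G, B, C are the tones of a C minor-major seventh chord (C–Eb–G–B), making C the root.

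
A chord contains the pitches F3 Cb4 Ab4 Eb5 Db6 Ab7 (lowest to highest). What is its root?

Db

The distinct letter names are F, Cb, Ab, Eb, Db. Arranged as a stack of thirds they read Db–F–Ab–Cb–Eb, so Db is the root (a Db dominant ninth chord).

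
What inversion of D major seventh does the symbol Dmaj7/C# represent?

Dmaj7/C# means D major seventh with C# in the bass. C# is the seventh of D major seventh (D–F#–A–C#), so this is third inversion.

third inversion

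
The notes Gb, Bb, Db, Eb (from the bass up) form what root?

Eb

The distinct letter names are Gb, Bb, Db, Eb. Arranged as a stack of thirds they read Eb–Gb–Bb–Db, so Eb is the root (an Eb minor seventh chord).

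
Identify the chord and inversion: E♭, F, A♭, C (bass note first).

The distinct note names are Eb, F, Ab, C. Stacked in thirds they read F–Ab–C–Eb, which is a minor seventh chord on F.
With the seventh (Eb) in the bass, the chord is in third inversion (figured bass 4/2).

F minor seventh, third inversion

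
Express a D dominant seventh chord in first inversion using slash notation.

First inversion of D dominant seventh has the third (F#) in the bass. As a slash chord: D7/F#.

D7/F#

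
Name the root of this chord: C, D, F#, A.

D

Reordering C, D, F#, A into stacked thirds gives D–F#–A–C; the bottom of that stack, D, is the root.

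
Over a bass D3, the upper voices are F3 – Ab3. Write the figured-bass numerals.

5/3

The notes D, F, Ab stack in thirds as D–F–Ab — a D diminished triad. The bass D is the root, so this is root position: figured 5/3.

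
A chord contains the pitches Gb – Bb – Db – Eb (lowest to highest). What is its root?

Eb

Reordering Gb, Bb, Db, Eb into stacked thirds gives Eb–Gb–Bb–Db; the bottom of that stack, Eb, is the root.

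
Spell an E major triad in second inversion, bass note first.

B, E, G#

Spelling E major: E–G#–B. In second inversion the fifth is bass, giving B, E, G# from the bottom.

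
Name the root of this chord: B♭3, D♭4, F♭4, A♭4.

Bb

The distinct letter names are Bb, Db, Fb, Ab. Arranged as a stack of thirds they read Bb–Db–Fb–Ab, so Bb is the root (a Bb half-diminished seventh chord).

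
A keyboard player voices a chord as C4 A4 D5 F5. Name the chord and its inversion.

Reducing to letter names: C, A, D, F. These stack in thirds as D–F–A–C — a D minor seventh chord.
With the seventh (C) in the bass, the chord is in third inversion (figured bass 4/2).

D minor seventh, third inversion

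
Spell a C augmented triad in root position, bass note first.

C augmented is C–E–G#. Root position puts the root (C) in the bass, with the remaining tones above: C, E, G#.

C, E, G#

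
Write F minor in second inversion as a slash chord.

Fm/C

Second inversion of F minor has the fifth (C) in the bass. As a slash chord: Fm/C.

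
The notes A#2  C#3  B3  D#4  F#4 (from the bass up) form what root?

B

The distinct letter names are A#, C#, B, D#, F#. Arranged as a stack of thirds they read B–D#–F#–A#–C#, so B is the root (a B major ninth chord).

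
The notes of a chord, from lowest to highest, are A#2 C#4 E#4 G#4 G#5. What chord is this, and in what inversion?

Reducing to letter names: A#, C#, E#, G#. These stack in thirds as A#–C#–E#–G# — an A# minor seventh chord.
A# is the root of A# minor seventh; root in the bass means root position (figured bass 7).

A# minor seventh, root position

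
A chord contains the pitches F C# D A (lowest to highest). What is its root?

D

The distinct letter names are F, C#, D, A. Arranged as a stack of thirds they read D–F–A–C#, so D is the root (a D minor-major seventh chord).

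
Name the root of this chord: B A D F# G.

B, A, D, F#, G are the tones of a G major ninth chord (G–B–D–F#–A), making G the root.

G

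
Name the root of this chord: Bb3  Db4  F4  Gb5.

The distinct letter names are Bb, Db, F, Gb. Arranged as a stack of thirds they read Gb–Bb–Db–F, so Gb is the root (a Gb major seventh chord).

Gb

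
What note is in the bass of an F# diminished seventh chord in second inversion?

The fifth of F# diminished seventh (F#–A–C–Eb) is C; that is the bass in second inversion.

C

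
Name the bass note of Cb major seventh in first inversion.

Cb major seventh is Cb–Eb–Gb–Bb. First inversion places the third in the bass: Eb.

Eb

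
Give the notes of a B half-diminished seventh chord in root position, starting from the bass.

The chord tones are B–D–F–A. With the root (B) lowest for root position: B, D, F, A.

B, D, F, A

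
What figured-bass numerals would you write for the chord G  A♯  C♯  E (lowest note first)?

The notes G, A#, C#, E stack in thirds as A#–C#–E–G — an A# diminished seventh chord. The bass G is the seventh, so this is third inversion: figured 4/2.

4/2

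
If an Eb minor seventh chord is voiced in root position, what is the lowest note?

In root position the root is lowest. For Eb minor seventh (Eb–Gb–Bb–Db) that is Eb.

Eb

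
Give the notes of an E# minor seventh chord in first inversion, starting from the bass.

The chord tones are E#–G#–B#–D#. With the third (G#) lowest for first inversion: G#, B#, D#, E#.

G#, B#, D#, E#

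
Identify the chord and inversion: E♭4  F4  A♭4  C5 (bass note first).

F minor seventh, third inversion

The distinct note names are Eb, F, Ab, C. Stacked in thirds they read F–Ab–C–Eb, which is a minor seventh chord on F.
With the seventh (Eb) in the bass, the chord is in third inversion (figured bass 4/2).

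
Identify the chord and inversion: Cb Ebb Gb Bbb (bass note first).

The pitch classes Cb, Ebb, Gb, Bbb arrange in thirds as Cb–Ebb–Gb–Bbb: a Cb minor seventh chord.
With the root (Cb) in the bass, the chord is in root position (figured bass 7).

Cb minor seventh, root position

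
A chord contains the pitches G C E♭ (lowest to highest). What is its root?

C

G, C, Eb are the tones of a C minor triad (C–Eb–G), making C the root.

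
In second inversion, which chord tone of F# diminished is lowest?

F# diminished is F#–A–C. Second inversion places the fifth in the bass: C.

C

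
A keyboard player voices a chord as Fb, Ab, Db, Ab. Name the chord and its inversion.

Db minor, first inversion

The distinct note names are Fb, Ab, Db. Stacked in thirds they read Db–Fb–Ab, which is a minor triad on Db.
The lowest note is Fb, the third of the chord, so this is first inversion (figured bass 6).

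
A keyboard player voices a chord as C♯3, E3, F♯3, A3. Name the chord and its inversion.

The pitch classes C#, E, F#, A arrange in thirds as F#–A–C#–E: an F# minor seventh chord.
With the fifth (C#) in the bass, the chord is in second inversion (figured bass 4/3).

F# minor seventh, second inversion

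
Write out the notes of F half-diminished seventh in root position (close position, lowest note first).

Spelling F half-diminished seventh: F–Ab–Cb–Eb. In root position the root is bass, giving F, Ab, Cb, Eb from the bottom.

F, Ab, Cb, Eb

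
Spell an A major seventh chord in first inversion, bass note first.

The chord tones are A–C#–E–G#. With the third (C#) lowest for first inversion: C#, E, G#, A.

C#, E, G#, A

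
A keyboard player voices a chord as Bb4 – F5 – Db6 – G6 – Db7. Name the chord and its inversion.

Reducing to letter names: Bb, F, Db, G. These stack in thirds as G–Bb–Db–F — a G half-diminished seventh chord.
Bb is the third of G half-diminished seventh; third in the bass means first inversion (figured bass 6/5).

G half-diminished seventh, first inversion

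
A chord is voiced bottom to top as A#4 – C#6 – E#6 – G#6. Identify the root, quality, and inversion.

A# minor seventh, root position

Reducing to letter names: A#, C#, E#, G#. These stack in thirds as A#–C#–E#–G# — an A# minor seventh chord.
The lowest note is A#, the root of the chord, so this is root position (figured bass 7).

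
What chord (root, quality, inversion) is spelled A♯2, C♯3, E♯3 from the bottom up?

A# minor, root position

Reducing to letter names: A#, C#, E#. These stack in thirds as A#–C#–E# — an A# minor triad.
With the root (A#) in the bass, the chord is in root position (figured bass 5/3).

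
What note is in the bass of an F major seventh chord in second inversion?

C

The fifth of F major seventh (F–A–C–E) is C; that is the bass in second inversion.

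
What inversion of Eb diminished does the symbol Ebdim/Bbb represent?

Ebdim/Bbb means Eb diminished with Bbb in the bass. Bbb is the fifth of Eb diminished (Eb–Gb–Bbb), so this is second inversion.

second inversion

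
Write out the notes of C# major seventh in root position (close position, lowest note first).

Spelling C# major seventh: C#–E#–G#–B#. In root position the root is bass, giving C#, E#, G#, B# from the bottom.

C#, E#, G#, B#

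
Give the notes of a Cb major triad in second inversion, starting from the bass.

The chord tones are Cb–Eb–Gb. With the fifth (Gb) lowest for second inversion: Gb, Cb, Eb.

Gb, Cb, Eb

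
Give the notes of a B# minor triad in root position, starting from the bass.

B#, D#, F##

Spelling B# minor: B#–D#–F##. In root position the root is bass, giving B#, D#, F## from the bottom.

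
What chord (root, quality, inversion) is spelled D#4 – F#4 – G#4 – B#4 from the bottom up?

Reducing to letter names: D#, F#, G#, B#. These stack in thirds as G#–B#–D#–F# — a G# dominant seventh chord.
The lowest note is D#, the fifth of the chord, so this is second inversion (figured bass 4/3).

G# dominant seventh, second inversion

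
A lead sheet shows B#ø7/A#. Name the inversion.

third inversion

B#ø7/A# means B# half-diminished seventh with A# in the bass. A# is the seventh of B# half-diminished seventh (B#–D#–F#–A#), so this is third inversion.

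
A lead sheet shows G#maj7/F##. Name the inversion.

third inversion

G#maj7/F## means G# major seventh with F## in the bass. F## is the seventh of G# major seventh (G#–B#–D#–F##), so this is third inversion.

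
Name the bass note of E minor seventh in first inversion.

G

The third of E minor seventh (E–G–B–D) is G; that is the bass in first inversion.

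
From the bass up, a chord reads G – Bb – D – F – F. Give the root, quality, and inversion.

G minor seventh, root position

The distinct note names are G, Bb, D, F. Stacked in thirds they read G–Bb–D–F, which is a minor seventh chord on G.
With the root (G) in the bass, the chord is in root position (figured bass 7).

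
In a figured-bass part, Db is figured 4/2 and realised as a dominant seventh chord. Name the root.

Eb

The figures 4/2 mean the seventh of the chord is in the bass. If Db is the seventh of a dominant seventh chord, the root is Eb (chord tones Eb–G–Bb–Db).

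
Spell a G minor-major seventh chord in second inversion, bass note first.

G minor-major seventh is G–Bb–D–F#. Second inversion puts the fifth (D) in the bass, with the remaining tones above: D, F#, G, Bb.

D, F#, G, Bb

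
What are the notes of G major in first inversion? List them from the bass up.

B, D, G

G major is G–B–D. First inversion puts the third (B) in the bass, with the remaining tones above: B, D, G.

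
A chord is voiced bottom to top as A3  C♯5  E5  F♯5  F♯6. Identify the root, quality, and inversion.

The pitch classes A, C#, E, F# arrange in thirds as F#–A–C#–E: an F# minor seventh chord.
With the third (A) in the bass, the chord is in first inversion (figured bass 6/5).

F# minor seventh, first inversion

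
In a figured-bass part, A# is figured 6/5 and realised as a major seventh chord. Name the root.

F#

The figures 6/5 mean the third of the chord is in the bass. If A# is the third of a major seventh chord, the root is F# (chord tones F#–A#–C#–E#).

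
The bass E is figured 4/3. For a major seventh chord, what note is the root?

The figures 4/3 mean the fifth of the chord is in the bass. If E is the fifth of a major seventh chord, the root is A (chord tones A–C#–E–G#).

A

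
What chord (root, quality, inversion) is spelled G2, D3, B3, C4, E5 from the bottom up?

The pitch classes G, D, B, C, E arrange in thirds as C–E–G–B–D: a C major ninth chord.
G is the fifth of C major ninth; fifth in the bass means second inversion.

C major ninth, second inversion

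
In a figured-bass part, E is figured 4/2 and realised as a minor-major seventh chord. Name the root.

The figures 4/2 mean the seventh of the chord is in the bass. If E is the seventh of a minor-major seventh chord, the root is F (chord tones F–Ab–C–E).

F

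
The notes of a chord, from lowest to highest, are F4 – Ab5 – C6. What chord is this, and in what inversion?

F minor, root position

Reducing to letter names: F, Ab, C. These stack in thirds as F–Ab–C — an F minor triad.
With the root (F) in the bass, the chord is in root position (figured bass 5/3).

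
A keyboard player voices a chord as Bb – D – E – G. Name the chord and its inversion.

The distinct note names are Bb, D, E, G. Stacked in thirds they read E–G–Bb–D, which is a half-diminished seventh chord on E.
Bb is the fifth of E half-diminished seventh; fifth in the bass means second inversion (figured bass 4/3).

E half-diminished seventh, second inversion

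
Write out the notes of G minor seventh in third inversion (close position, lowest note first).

F, G, Bb, D

G minor seventh is G–Bb–D–F. Third inversion puts the seventh (F) in the bass, with the remaining tones above: F, G, Bb, D.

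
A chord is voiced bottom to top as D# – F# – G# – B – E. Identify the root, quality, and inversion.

E major ninth, third inversion

The pitch classes D#, F#, G#, B, E arrange in thirds as E–G#–B–D#–F#: an E major ninth chord.
D# is the seventh of E major ninth; seventh in the bass means third inversion.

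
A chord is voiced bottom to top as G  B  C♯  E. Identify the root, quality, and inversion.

The pitch classes G, B, C#, E arrange in thirds as C#–E–G–B: a C# half-diminished seventh chord.
With the fifth (G) in the bass, the chord is in second inversion (figured bass 4/3).

C# half-diminished seventh, second inversion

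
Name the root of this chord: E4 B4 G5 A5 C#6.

A

Reordering E, B, G, A, C# into stacked thirds gives A–C#–E–G–B; the bottom of that stack, A, is the root.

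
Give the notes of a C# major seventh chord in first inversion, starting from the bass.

E#, G#, B#, C#

Spelling C# major seventh: C#–E#–G#–B#. In first inversion the third is bass, giving E#, G#, B#, C# from the bottom.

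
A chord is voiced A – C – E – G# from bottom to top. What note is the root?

The distinct letter names are A, C, E, G#. Arranged as a stack of thirds they read A–C–E–G#, so A is the root (an A minor-major seventh chord).

A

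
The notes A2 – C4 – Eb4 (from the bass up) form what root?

A, C, Eb are the tones of an A diminished triad (A–C–Eb), making A the root.

A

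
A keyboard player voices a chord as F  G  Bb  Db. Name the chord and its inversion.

The distinct note names are F, G, Bb, Db. Stacked in thirds they read G–Bb–Db–F, which is a half-diminished seventh chord on G.
With the seventh (F) in the bass, the chord is in third inversion (figured bass 4/2).

G half-diminished seventh, third inversion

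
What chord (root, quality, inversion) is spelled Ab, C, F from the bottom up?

Reducing to letter names: Ab, C, F. These stack in thirds as F–Ab–C — an F minor triad.
With the third (Ab) in the bass, the chord is in first inversion (figured bass 6).

F minor, first inversion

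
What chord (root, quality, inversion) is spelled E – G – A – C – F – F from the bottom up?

The pitch classes E, G, A, C, F arrange in thirds as F–A–C–E–G: an F major ninth chord.
E is the seventh of F major ninth; seventh in the bass means third inversion.

F major ninth, third inversion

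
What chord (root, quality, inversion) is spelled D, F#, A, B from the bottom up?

B minor seventh, first inversion

The pitch classes D, F#, A, B arrange in thirds as B–D–F#–A: a B minor seventh chord.
D is the third of B minor seventh; third in the bass means first inversion (figured bass 6/5).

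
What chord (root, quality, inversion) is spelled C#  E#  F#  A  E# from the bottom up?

F# minor-major seventh, second inversion

The pitch classes C#, E#, F#, A arrange in thirds as F#–A–C#–E#: an F# minor-major seventh chord.
With the fifth (C#) in the bass, the chord is in second inversion (figured bass 4/3).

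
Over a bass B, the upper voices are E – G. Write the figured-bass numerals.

6/4

The notes B, E, G stack in thirds as E–G–B — an E minor triad. The bass B is the fifth, so this is second inversion: figured 6/4.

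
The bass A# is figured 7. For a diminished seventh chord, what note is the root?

The figures 7 mean the root of the chord is in the bass. If A# is the root of a diminished seventh chord, the root is A# (chord tones A#–C#–E–G).

A#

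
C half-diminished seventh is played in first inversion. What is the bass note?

Eb

The third of C half-diminished seventh (C–Eb–Gb–Bb) is Eb; that is the bass in first inversion.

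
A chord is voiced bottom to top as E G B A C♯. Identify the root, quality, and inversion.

Reducing to letter names: E, G, B, A, C#. These stack in thirds as A–C#–E–G–B — an A dominant ninth chord.
With the fifth (E) in the bass, the chord is in second inversion.

A dominant ninth, second inversion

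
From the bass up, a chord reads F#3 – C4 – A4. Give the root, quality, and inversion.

F# diminished, root position

Reducing to letter names: F#, C, A. These stack in thirds as F#–A–C — an F# diminished triad.
With the root (F#) in the bass, the chord is in root position (figured bass 5/3).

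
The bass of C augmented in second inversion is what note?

G#

In second inversion the fifth is lowest. For C augmented (C–E–G#) that is G#.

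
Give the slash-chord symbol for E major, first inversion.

Emaj/G#

First inversion of E major has the third (G#) in the bass. As a slash chord: Emaj/G#.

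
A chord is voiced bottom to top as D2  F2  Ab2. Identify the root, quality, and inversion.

D diminished, root position

Reducing to letter names: D, F, Ab. These stack in thirds as D–F–Ab — a D diminished triad.
The lowest note is D, the root of the chord, so this is root position (figured bass 5/3).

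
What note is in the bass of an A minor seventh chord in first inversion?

C

The third of A minor seventh (A–C–E–G) is C; that is the bass in first inversion.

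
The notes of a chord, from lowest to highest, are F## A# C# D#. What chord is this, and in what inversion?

The distinct note names are F##, A#, C#, D#. Stacked in thirds they read D#–F##–A#–C#, which is a dominant seventh chord on D#.
With the third (F##) in the bass, the chord is in first inversion (figured bass 6/5).

D# dominant seventh, first inversion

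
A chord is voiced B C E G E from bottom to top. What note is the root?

The distinct letter names are B, C, E, G. Arranged as a stack of thirds they read C–E–G–B, so C is the root (a C major seventh chord).

C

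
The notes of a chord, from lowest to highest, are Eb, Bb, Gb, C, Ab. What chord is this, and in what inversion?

Reducing to letter names: Eb, Bb, Gb, C, Ab. These stack in thirds as Ab–C–Eb–Gb–Bb — an Ab dominant ninth chord.
The lowest note is Eb, the fifth of the chord, so this is second inversion.

Ab dominant ninth, second inversion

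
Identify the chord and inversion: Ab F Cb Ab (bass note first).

The pitch classes Ab, F, Cb arrange in thirds as F–Ab–Cb: an F diminished triad.
The lowest note is Ab, the third of the chord, so this is first inversion (figured bass 6).

F diminished, first inversion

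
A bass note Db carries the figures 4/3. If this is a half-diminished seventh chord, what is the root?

The figures 4/3 mean the fifth of the chord is in the bass. If Db is the fifth of a half-diminished seventh chord, the root is G (chord tones G–Bb–Db–F).

G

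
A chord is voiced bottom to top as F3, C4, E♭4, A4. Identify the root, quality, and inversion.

F dominant seventh, root position

The pitch classes F, C, Eb, A arrange in thirds as F–A–C–Eb: an F dominant seventh chord.
The lowest note is F, the root of the chord, so this is root position (figured bass 7).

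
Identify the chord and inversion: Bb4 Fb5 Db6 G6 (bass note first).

G diminished seventh, first inversion

Reducing to letter names: Bb, Fb, Db, G. These stack in thirds as G–Bb–Db–Fb — a G diminished seventh chord.
With the third (Bb) in the bass, the chord is in first inversion (figured bass 6/5).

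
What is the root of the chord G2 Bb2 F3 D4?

G

The distinct letter names are G, Bb, F, D. Arranged as a stack of thirds they read G–Bb–D–F, so G is the root (a G minor seventh chord).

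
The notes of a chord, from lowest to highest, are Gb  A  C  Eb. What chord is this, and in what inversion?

A diminished seventh, third inversion

Reducing to letter names: Gb, A, C, Eb. These stack in thirds as A–C–Eb–Gb — an A diminished seventh chord.
Gb is the seventh of A diminished seventh; seventh in the bass means third inversion (figured bass 4/2).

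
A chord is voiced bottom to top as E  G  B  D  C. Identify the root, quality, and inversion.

C major ninth, first inversion

The distinct note names are E, G, B, D, C. Stacked in thirds they read C–E–G–B–D, which is a major ninth chord on C.
The lowest note is E, the third of the chord, so this is first inversion.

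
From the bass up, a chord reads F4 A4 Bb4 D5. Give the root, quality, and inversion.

Bb major seventh, second inversion

The pitch classes F, A, Bb, D arrange in thirds as Bb–D–F–A: a Bb major seventh chord.
The lowest note is F, the fifth of the chord, so this is second inversion (figured bass 4/3).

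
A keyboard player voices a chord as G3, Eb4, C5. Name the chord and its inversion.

C minor, second inversion

The pitch classes G, Eb, C arrange in thirds as C–Eb–G: a C minor triad.
With the fifth (G) in the bass, the chord is in second inversion (figured bass 6/4).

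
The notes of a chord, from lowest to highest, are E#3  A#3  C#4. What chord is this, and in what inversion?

A# minor, second inversion

Reducing to letter names: E#, A#, C#. These stack in thirds as A#–C#–E# — an A# minor triad.
The lowest note is E#, the fifth of the chord, so this is second inversion (figured bass 6/4).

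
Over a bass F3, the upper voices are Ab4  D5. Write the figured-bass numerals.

6

The notes F, Ab, D stack in thirds as D–F–Ab — a D diminished triad. The bass F is the third, so this is first inversion: figured 6.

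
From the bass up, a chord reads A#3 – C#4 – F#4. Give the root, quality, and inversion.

F# major, first inversion

The pitch classes A#, C#, F# arrange in thirds as F#–A#–C#: an F# major triad.
A# is the third of F# major; third in the bass means first inversion (figured bass 6).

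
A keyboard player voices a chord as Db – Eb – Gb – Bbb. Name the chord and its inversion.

Eb half-diminished seventh, third inversion

The pitch classes Db, Eb, Gb, Bbb arrange in thirds as Eb–Gb–Bbb–Db: an Eb half-diminished seventh chord.
Db is the seventh of Eb half-diminished seventh; seventh in the bass means third inversion (figured bass 4/2).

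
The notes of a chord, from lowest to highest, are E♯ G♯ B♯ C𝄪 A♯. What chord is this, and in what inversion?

The pitch classes E#, G#, B#, C##, A# arrange in thirds as A#–C##–E#–G#–B#: an A# dominant ninth chord.
With the fifth (E#) in the bass, the chord is in second inversion.

A# dominant ninth, second inversion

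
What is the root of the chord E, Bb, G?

Reordering E, Bb, G into stacked thirds gives E–G–Bb; the bottom of that stack, E, is the root.

E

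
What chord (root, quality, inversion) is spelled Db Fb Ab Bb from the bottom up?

Bb half-diminished seventh, first inversion

The pitch classes Db, Fb, Ab, Bb arrange in thirds as Bb–Db–Fb–Ab: a Bb half-diminished seventh chord.
With the third (Db) in the bass, the chord is in first inversion (figured bass 6/5).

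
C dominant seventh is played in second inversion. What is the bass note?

In second inversion the fifth is lowest. For C dominant seventh (C–E–G–Bb) that is G.

G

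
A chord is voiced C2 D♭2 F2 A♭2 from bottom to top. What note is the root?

Reordering C, Db, F, Ab into stacked thirds gives Db–F–Ab–C; the bottom of that stack, Db, is the root.

Db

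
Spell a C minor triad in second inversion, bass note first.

G, C, Eb

Spelling C minor: C–Eb–G. In second inversion the fifth is bass, giving G, C, Eb from the bottom.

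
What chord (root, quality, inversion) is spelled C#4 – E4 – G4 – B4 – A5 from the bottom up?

A dominant ninth, first inversion

The pitch classes C#, E, G, B, A arrange in thirds as A–C#–E–G–B: an A dominant ninth chord.
The lowest note is C#, the third of the chord, so this is first inversion.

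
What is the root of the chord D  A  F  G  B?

G

D, A, F, G, B are the tones of a G dominant ninth chord (G–B–D–F–A), making G the root.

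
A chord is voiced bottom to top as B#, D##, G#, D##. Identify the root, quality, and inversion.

G# augmented, first inversion

Reducing to letter names: B#, D##, G#. These stack in thirds as G#–B#–D## — a G# augmented triad.
The lowest note is B#, the third of the chord, so this is first inversion (figured bass 6).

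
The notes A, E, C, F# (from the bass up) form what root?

Reordering A, E, C, F# into stacked thirds gives F#–A–C–E; the bottom of that stack, F#, is the root.

F#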